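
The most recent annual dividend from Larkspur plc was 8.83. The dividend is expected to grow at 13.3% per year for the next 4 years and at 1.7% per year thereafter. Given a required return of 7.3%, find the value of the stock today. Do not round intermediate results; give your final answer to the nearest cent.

239.89

D_1 = 10.00439
D_2 = 11.33497
D_3 = 12.84253
D_4 = 14.55058
Terminal value at year 4: TV = D_4×(1+g_2)/(r−g_2) = 14.79794/0.056 = 264.24895
P_0 = D_1/(1+r)^1 + D_2/(1+r)^2 + D_3/(1+r)^3 + D_4/(1+r)^4 + TV/(1+r)^4
    = 9.32376 + 9.84512 + 10.39564 + 10.97694 + 199.34915 = 239.89061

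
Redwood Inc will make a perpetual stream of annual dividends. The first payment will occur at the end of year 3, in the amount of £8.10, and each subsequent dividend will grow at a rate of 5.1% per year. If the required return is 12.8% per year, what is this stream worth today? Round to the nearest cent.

£82.68

Value at end of year 2: C₁ / (r − g) = £8.10 / (0.128 − 0.051) = £105.1948
Discount to today: PV = £105.1948 / (1 + 0.128)^2 = £105.1948 / 1.272384 = £82.68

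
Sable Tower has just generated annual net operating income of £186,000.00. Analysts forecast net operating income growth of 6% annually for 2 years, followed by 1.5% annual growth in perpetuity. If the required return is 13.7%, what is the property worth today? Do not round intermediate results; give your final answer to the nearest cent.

D_1 = 197160.00000
D_2 = 208989.60000
Terminal value at year 2: TV = D_2×(1+g_2)/(r−g_2) = 212124.44400/0.122 = 1738724.95082
P_0 = D_1/(1+r)^1 + D_2/(1+r)^2 + TV/(1+r)^2
    = 173403.69393 + 161660.43586 + 1344961.82289 = 1680025.95268

£1680025.95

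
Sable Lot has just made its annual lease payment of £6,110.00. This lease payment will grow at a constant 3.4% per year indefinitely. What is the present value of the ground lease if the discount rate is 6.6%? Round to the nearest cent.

D₁ = D₀ × (1 + g) = £6,110.00 × 1.034 = £6,317.7400
Growing perpetuity: P = D₁ / (r − g) = £6,317.7400 / (0.066 − 0.034) = £197,429.38

£197429.38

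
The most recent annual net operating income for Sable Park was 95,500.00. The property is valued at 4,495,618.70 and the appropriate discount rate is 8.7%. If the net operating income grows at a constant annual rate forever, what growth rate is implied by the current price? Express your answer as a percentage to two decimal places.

P = D₀(1+g)/(r−g) ⇒ P(r−g) = D₀(1+g) ⇒ g(P+D₀) = P·r − D₀
g = (P·r − D₀)/(P + D₀) = (4,495,618.70×0.087 − 95,500.00) / (4,495,618.70 + 95,500.00) = 0.064389

6.44%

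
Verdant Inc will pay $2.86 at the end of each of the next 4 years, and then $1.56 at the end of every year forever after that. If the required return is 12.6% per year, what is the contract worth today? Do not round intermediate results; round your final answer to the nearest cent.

PV of 4-year annuity: $2.86 × [1 − (1+0.126)^−4] / 0.126 = 8.57818
Perpetuity value at year 4: $1.56 / 0.126 = 12.38095
PV of perpetuity: 12.38095 / (1+0.126)^4 = 7.70195
Total PV = 8.57818 + 7.70195 = 16.28012

$16.28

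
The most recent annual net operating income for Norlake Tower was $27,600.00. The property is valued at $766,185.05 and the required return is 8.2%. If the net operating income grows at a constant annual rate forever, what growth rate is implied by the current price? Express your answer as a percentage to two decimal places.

P = D₀(1+g)/(r−g) ⇒ P(r−g) = D₀(1+g) ⇒ g(P+D₀) = P·r − D₀
g = (P·r − D₀)/(P + D₀) = ($766,185.05×0.082 − $27,600.00) / ($766,185.05 + $27,600.00) = 0.044379

4.44%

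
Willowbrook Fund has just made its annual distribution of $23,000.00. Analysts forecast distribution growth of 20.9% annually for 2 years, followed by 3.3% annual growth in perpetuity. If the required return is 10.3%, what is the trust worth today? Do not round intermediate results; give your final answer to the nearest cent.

$460628.84

D_1 = 27807.00000
D_2 = 33618.66300
Terminal value at year 2: TV = D_2×(1+g_2)/(r−g_2) = 34728.07888/0.07 = 496115.41256
P_0 = D_1/(1+r)^1 + D_2/(1+r)^2 + TV/(1+r)^2
    = 25210.33545 + 27633.08754 + 407785.42042 = 460628.84341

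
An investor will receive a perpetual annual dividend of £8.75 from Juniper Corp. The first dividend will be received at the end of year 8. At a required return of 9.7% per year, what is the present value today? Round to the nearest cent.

Value at end of year 7: C / r = £8.75 / 0.097 = £90.2062
Discount to today: PV = £90.2062 / (1 + 0.097)^7 = £90.2062 / 1.911817 = £47.18

£47.18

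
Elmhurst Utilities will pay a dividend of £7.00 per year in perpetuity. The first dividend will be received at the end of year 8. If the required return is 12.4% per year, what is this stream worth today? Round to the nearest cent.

£24.91

Value at end of year 7: C / r = £7.00 / 0.124 = £56.4516
Discount to today: PV = £56.4516 / (1 + 0.124)^7 = £56.4516 / 2.266544 = £24.91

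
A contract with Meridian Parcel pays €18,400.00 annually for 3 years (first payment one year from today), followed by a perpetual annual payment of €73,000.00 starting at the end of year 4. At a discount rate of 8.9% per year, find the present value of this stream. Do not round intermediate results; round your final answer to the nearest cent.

€681769.34

PV of 3-year annuity: €18,400.00 × [1 − (1+0.089)^−3] / 0.089 = 46658.95543
Perpetuity value at year 3: €73,000.00 / 0.089 = 820224.71910
PV of perpetuity: 820224.71910 / (1+0.089)^3 = 635110.38507
Total PV = 46658.95543 + 635110.38507 = 681769.34050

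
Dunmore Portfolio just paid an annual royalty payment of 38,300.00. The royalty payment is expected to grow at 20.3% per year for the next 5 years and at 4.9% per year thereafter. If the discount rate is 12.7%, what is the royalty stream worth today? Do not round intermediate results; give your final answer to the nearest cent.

D_1 = 46074.90000
D_2 = 55428.10470
D_3 = 66680.00995
D_4 = 80216.05197
D_5 = 96499.91053
Terminal value at year 5: TV = D_5×(1+g_2)/(r−g_2) = 101228.40614/0.078 = 1297800.07874
P_0 = D_1/(1+r)^1 + D_2/(1+r)^2 + D_3/(1+r)^3 + D_4/(1+r)^4 + D_5/(1+r)^5 + TV/(1+r)^5
    = 40882.78616 + 43639.74423 + 46582.61962 + 49723.94978 + 53077.11764 + 713819.18471 = 947725.40214

947725.40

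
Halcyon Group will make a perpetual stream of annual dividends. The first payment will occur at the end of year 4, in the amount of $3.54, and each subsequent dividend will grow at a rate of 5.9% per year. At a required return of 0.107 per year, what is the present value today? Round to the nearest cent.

$54.36

Value at end of year 3: C₁ / (r − g) = $3.54 / (0.107 − 0.059) = $73.7500
Discount to today: PV = $73.7500 / (1 + 0.107)^3 = $73.7500 / 1.356572 = $54.36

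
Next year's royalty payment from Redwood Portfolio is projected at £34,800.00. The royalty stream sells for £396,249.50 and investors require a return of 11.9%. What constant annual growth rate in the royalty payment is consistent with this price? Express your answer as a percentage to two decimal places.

3.12%

P = D₁/(r−g) ⇒ g = r − D₁/P = 0.119 − £34,800.00/£396,249.50 = 0.031177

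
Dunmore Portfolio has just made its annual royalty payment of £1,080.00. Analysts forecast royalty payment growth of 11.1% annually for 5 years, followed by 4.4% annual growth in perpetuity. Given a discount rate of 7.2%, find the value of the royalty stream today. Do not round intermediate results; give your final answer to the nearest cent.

D_1 = 1199.88000
D_2 = 1333.06668
D_3 = 1481.03708
D_4 = 1645.43220
D_5 = 1828.07517
Terminal value at year 5: TV = D_5×(1+g_2)/(r−g_2) = 1908.51048/0.028 = 68161.08854
P_0 = D_1/(1+r)^1 + D_2/(1+r)^2 + D_3/(1+r)^3 + D_4/(1+r)^4 + D_5/(1+r)^5 + TV/(1+r)^5
    = 1119.29104 + 1160.01152 + 1202.21343 + 1245.95068 + 1291.27910 + 48146.26376 = 54165.00954

£54165.01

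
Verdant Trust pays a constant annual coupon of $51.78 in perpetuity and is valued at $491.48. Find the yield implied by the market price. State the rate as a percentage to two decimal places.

P = C/r ⇒ r = C/P = $51.78/$491.48 = 0.105355

10.54%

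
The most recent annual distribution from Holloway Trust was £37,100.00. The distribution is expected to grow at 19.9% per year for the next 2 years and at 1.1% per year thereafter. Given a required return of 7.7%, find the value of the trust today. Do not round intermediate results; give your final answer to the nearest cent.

D_1 = 44482.90000
D_2 = 53334.99710
Terminal value at year 2: TV = D_2×(1+g_2)/(r−g_2) = 53921.68207/0.066 = 816995.18285
P_0 = D_1/(1+r)^1 + D_2/(1+r)^2 + TV/(1+r)^2
    = 41302.59981 + 45981.26015 + 704349.30315 = 791633.16311

£791633.16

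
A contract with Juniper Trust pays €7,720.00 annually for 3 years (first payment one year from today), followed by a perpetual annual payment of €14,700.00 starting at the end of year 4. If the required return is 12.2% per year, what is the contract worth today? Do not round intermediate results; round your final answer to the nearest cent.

PV of 3-year annuity: €7,720.00 × [1 − (1+0.122)^−3] / 0.122 = 18478.59724
Perpetuity value at year 3: €14,700.00 / 0.122 = 120491.80328
PV of perpetuity: 120491.80328 / (1+0.122)^3 = 85305.87330
Total PV = 18478.59724 + 85305.87330 = 103784.47054

€103784.47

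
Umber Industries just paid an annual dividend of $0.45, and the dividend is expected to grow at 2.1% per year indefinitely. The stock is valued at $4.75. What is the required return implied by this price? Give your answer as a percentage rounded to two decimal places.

D₁ = $0.45 × 1.021 = $0.4595
P = D₁/(r − g) ⇒ r = D₁/P + g = $0.4595/$4.75 + 0.021 = 0.096726 + 0.021 = 0.117726

11.77%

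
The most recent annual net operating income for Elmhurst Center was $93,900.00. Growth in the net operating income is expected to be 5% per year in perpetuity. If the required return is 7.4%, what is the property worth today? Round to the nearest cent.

$4108125.00

D₁ = D₀ × (1 + g) = $93,900.00 × 1.05 = $98,595.0000
Growing perpetuity: P = D₁ / (r − g) = $98,595.0000 / (0.074 − 0.05) = $4,108,125.00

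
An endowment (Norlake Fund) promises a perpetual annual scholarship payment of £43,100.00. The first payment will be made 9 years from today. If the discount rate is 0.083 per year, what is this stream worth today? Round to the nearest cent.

£274392.05

Value at end of year 8: C / r = £43,100.00 / 0.083 = £519,277.1084
Discount to today: PV = £519,277.1084 / (1 + 0.083)^8 = £519,277.1084 / 1.892464 = £274,392.05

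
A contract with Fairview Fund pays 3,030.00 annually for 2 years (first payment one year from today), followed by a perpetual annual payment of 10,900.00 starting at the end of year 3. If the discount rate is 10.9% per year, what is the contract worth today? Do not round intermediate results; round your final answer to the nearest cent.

86504.52

PV of 2-year annuity: 3,030.00 × [1 − (1+0.109)^−2] / 0.109 = 5195.84415
Perpetuity value at year 2: 10,900.00 / 0.109 = 100000.00000
PV of perpetuity: 100000.00000 / (1+0.109)^2 = 81308.67946
Total PV = 5195.84415 + 81308.67946 = 86504.52361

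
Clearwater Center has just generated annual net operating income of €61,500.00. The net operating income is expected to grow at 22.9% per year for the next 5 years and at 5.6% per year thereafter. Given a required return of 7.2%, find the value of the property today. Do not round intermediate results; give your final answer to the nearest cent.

D_1 = 75583.50000
D_2 = 92892.12150
D_3 = 114164.41732
D_4 = 140308.06889
D_5 = 172438.61667
Terminal value at year 5: TV = D_5×(1+g_2)/(r−g_2) = 182095.17920/0.016 = 11380948.69999
P_0 = D_1/(1+r)^1 + D_2/(1+r)^2 + D_3/(1+r)^3 + D_4/(1+r)^4 + D_5/(1+r)^5 + TV/(1+r)^5
    = 70506.99627 + 80833.11419 + 92671.54603 + 106243.77805 + 121803.73435 + 8039046.46706 = 8511105.63595

€8511105.64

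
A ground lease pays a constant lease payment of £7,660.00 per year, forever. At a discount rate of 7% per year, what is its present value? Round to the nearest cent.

Level perpetuity: PV = C / r = £7,660.00 / 0.07 = £109,428.57

£109428.57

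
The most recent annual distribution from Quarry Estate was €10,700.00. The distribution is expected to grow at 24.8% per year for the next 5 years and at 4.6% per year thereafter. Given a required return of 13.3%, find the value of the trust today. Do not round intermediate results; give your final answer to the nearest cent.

D_1 = 13353.60000
D_2 = 16665.29280
D_3 = 20798.28541
D_4 = 25956.26020
D_5 = 32393.41273
Terminal value at year 5: TV = D_5×(1+g_2)/(r−g_2) = 33883.50971/0.087 = 389465.62887
P_0 = D_1/(1+r)^1 + D_2/(1+r)^2 + D_3/(1+r)^3 + D_4/(1+r)^4 + D_5/(1+r)^5 + TV/(1+r)^5
    = 11786.05472 + 12982.34448 + 14300.05817 + 15751.52039 + 17350.30666 + 208602.53750 = 280772.82192

€280772.82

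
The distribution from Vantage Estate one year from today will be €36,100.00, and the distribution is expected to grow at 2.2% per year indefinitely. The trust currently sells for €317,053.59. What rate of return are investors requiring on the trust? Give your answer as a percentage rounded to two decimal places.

13.59%

P = D₁/(r − g) ⇒ r = D₁/P + g = €36,100.0000/€317,053.59 + 0.022 = 0.113861 + 0.022 = 0.135861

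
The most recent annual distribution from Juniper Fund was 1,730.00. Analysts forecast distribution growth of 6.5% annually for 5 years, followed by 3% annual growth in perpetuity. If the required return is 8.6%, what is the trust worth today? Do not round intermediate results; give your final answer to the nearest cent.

37020.82

D_1 = 1842.45000
D_2 = 1962.20925
D_3 = 2089.75285
D_4 = 2225.58679
D_5 = 2370.24993
Terminal value at year 5: TV = D_5×(1+g_2)/(r−g_2) = 2441.35743/0.056 = 43595.66831
P_0 = D_1/(1+r)^1 + D_2/(1+r)^2 + D_3/(1+r)^3 + D_4/(1+r)^4 + D_5/(1+r)^5 + TV/(1+r)^5
    = 1696.54696 + 1663.74080 + 1631.56902 + 1600.01934 + 1569.07974 + 28859.85956 = 37020.81544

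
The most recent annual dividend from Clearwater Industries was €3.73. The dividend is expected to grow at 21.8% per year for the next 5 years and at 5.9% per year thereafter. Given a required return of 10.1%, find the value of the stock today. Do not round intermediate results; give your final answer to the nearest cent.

€181.34

D_1 = 4.54314
D_2 = 5.53354
D_3 = 6.73986
D_4 = 8.20915
D_5 = 9.99874
Terminal value at year 5: TV = D_5×(1+g_2)/(r−g_2) = 10.58867/0.042 = 252.11109
P_0 = D_1/(1+r)^1 + D_2/(1+r)^2 + D_3/(1+r)^3 + D_4/(1+r)^4 + D_5/(1+r)^5 + TV/(1+r)^5
    = 4.12638 + 4.56487 + 5.04997 + 5.58661 + 6.18029 + 155.83153 = 181.33966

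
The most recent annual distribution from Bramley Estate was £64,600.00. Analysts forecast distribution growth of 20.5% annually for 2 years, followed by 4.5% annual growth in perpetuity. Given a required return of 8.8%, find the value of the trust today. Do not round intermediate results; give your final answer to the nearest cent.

D_1 = 77843.00000
D_2 = 93800.81500
Terminal value at year 2: TV = D_2×(1+g_2)/(r−g_2) = 98021.85167/0.043 = 2279577.94593
P_0 = D_1/(1+r)^1 + D_2/(1+r)^2 + TV/(1+r)^2
    = 71546.87500 + 79240.79446 + 1925735.58635 = 2076523.25581

£2076523.26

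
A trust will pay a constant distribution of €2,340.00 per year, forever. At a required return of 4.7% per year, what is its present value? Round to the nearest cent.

€49787.23

Level perpetuity: PV = C / r = €2,340.00 / 0.047 = €49,787.23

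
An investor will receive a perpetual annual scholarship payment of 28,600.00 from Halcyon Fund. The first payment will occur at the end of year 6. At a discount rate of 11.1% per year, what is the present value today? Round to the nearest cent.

Value at end of year 5: C / r = 28,600.00 / 0.111 = 257,657.6577
Discount to today: PV = 257,657.6577 / (1 + 0.111)^5 = 257,657.6577 / 1.692662 = 152,220.37

152220.37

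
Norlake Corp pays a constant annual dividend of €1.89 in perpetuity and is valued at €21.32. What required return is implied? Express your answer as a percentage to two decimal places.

P = C/r ⇒ r = C/P = €1.89/€21.32 = 0.088649

8.86%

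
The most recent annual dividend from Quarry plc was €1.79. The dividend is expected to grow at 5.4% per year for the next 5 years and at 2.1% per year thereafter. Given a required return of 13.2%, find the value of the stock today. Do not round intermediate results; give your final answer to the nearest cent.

D_1 = 1.88666
D_2 = 1.98854
D_3 = 2.09592
D_4 = 2.20910
D_5 = 2.32839
Terminal value at year 5: TV = D_5×(1+g_2)/(r−g_2) = 2.37729/0.111 = 21.41701
P_0 = D_1/(1+r)^1 + D_2/(1+r)^2 + D_3/(1+r)^3 + D_4/(1+r)^4 + D_5/(1+r)^5 + TV/(1+r)^5
    = 1.66666 + 1.55182 + 1.44489 + 1.34533 + 1.25263 + 11.52197 = 18.78331

€18.78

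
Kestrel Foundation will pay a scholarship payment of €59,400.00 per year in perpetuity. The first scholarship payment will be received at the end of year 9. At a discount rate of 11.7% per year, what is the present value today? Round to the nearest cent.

Value at end of year 8: C / r = €59,400.00 / 0.117 = €507,692.3077
Discount to today: PV = €507,692.3077 / (1 + 0.117)^8 = €507,692.3077 / 2.423402 = €209,495.74

€209495.74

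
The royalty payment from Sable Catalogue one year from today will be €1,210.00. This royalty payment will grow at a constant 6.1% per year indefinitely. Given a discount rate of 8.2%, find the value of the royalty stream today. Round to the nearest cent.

€57619.05

Growing perpetuity: P = D₁ / (r − g) = €1,210.0000 / (0.082 − 0.061) = €57,619.05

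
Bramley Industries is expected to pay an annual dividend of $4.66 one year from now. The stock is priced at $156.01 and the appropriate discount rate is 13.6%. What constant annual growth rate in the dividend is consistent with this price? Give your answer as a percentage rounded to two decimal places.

P = D₁/(r−g) ⇒ g = r − D₁/P = 0.136 − $4.66/$156.01 = 0.106130

10.61%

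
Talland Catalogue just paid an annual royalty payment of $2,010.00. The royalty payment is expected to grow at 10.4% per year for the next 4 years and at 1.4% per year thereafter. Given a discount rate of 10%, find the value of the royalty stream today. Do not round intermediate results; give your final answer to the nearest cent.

D_1 = 2219.04000
D_2 = 2449.82016
D_3 = 2704.60146
D_4 = 2985.88001
Terminal value at year 4: TV = D_4×(1+g_2)/(r−g_2) = 3027.68233/0.086 = 35205.60847
P_0 = D_1/(1+r)^1 + D_2/(1+r)^2 + D_3/(1+r)^3 + D_4/(1+r)^4 + TV/(1+r)^4
    = 2017.30909 + 2024.64476 + 2032.00710 + 2039.39622 + 24045.90429 = 32159.26147

$32159.26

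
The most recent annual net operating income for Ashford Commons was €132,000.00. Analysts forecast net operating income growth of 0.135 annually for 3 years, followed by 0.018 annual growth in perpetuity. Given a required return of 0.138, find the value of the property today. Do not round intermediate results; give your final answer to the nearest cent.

D_1 = 149820.00000
D_2 = 170045.70000
D_3 = 193001.86950
Terminal value at year 3: TV = D_3×(1+g_2)/(r−g_2) = 196475.90315/0.12 = 1637299.19293
P_0 = D_1/(1+r)^1 + D_2/(1+r)^2 + D_3/(1+r)^3 + TV/(1+r)^3
    = 131652.02109 + 131304.95952 + 130958.81288 + 1110967.26260 = 1504883.05610

€1504883.06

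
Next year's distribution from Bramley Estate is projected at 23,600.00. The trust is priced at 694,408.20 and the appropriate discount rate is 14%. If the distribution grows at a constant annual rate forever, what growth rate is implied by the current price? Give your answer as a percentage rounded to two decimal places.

10.60%

P = D₁/(r−g) ⇒ g = r − D₁/P = 0.14 − 23,600.00/694,408.20 = 0.106014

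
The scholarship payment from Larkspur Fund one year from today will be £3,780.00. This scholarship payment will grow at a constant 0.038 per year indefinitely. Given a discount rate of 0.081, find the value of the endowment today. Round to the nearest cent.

Growing perpetuity: P = D₁ / (r − g) = £3,780.0000 / (0.081 − 0.038) = £87,906.98

£87906.98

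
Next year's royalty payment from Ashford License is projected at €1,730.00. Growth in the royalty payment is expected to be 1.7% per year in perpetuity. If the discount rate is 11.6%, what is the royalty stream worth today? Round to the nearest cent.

€17474.75

Growing perpetuity: P = D₁ / (r − g) = €1,730.0000 / (0.116 − 0.017) = €17,474.75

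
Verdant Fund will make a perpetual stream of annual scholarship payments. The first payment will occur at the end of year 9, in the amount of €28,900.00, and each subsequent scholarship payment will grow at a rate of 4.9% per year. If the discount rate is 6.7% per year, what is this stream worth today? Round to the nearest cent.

€955674.47

Value at end of year 8: C₁ / (r − g) = €28,900.00 / (0.067 − 0.049) = €1,605,555.5556
Discount to today: PV = €1,605,555.5556 / (1 + 0.067)^8 = €1,605,555.5556 / 1.680023 = €955,674.47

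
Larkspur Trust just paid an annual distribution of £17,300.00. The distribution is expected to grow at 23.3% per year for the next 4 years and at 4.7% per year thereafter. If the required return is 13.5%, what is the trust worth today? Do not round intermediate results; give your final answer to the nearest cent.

D_1 = 21330.90000
D_2 = 26300.99970
D_3 = 32429.13263
D_4 = 39985.12053
Terminal value at year 4: TV = D_4×(1+g_2)/(r−g_2) = 41864.42120/0.088 = 475732.05907
P_0 = D_1/(1+r)^1 + D_2/(1+r)^2 + D_3/(1+r)^3 + D_4/(1+r)^4 + TV/(1+r)^4
    = 18793.74449 + 20416.46428 + 22179.29556 + 24094.33606 + 286667.83923 = 372151.67962

£372151.68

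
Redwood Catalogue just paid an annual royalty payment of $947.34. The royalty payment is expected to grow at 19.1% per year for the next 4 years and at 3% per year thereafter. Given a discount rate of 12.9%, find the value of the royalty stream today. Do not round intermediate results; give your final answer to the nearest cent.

D_1 = 1128.28194
D_2 = 1343.78379
D_3 = 1600.44649
D_4 = 1906.13177
Terminal value at year 4: TV = D_4×(1+g_2)/(r−g_2) = 1963.31573/0.099 = 19831.47200
P_0 = D_1/(1+r)^1 + D_2/(1+r)^2 + D_3/(1+r)^3 + D_4/(1+r)^4 + TV/(1+r)^4
    = 999.36399 + 1054.24491 + 1112.13967 + 1173.21377 + 12206.16351 = 16545.12586

$16545.13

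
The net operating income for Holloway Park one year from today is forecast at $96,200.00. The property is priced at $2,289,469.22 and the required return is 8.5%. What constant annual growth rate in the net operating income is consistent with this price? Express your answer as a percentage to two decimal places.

P = D₁/(r−g) ⇒ g = r − D₁/P = 0.085 − $96,200.00/$2,289,469.22 = 0.042982

4.30%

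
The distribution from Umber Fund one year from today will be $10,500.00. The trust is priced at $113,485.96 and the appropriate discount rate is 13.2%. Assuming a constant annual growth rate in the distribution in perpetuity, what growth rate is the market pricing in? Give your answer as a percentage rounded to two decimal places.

P = D₁/(r−g) ⇒ g = r − D₁/P = 0.132 − $10,500.00/$113,485.96 = 0.039478

3.95%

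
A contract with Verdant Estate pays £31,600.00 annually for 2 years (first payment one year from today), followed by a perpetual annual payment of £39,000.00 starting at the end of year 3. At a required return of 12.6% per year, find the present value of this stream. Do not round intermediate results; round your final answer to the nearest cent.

PV of 2-year annuity: £31,600.00 × [1 − (1+0.126)^−2] / 0.126 = 52987.51613
Perpetuity value at year 2: £39,000.00 / 0.126 = 309523.80952
PV of perpetuity: 309523.80952 / (1+0.126)^2 = 244127.82443
Total PV = 52987.51613 + 244127.82443 = 297115.34056

£297115.34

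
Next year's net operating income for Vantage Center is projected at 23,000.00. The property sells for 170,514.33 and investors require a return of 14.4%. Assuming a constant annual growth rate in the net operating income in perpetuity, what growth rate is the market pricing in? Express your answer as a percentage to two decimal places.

P = D₁/(r−g) ⇒ g = r − D₁/P = 0.144 − 23,000.00/170,514.33 = 0.009114

0.91%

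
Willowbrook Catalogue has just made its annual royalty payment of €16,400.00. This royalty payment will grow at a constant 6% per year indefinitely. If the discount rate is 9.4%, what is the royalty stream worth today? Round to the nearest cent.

€511294.12

D₁ = D₀ × (1 + g) = €16,400.00 × 1.06 = €17,384.0000
Growing perpetuity: P = D₁ / (r − g) = €17,384.0000 / (0.094 − 0.06) = €511,294.12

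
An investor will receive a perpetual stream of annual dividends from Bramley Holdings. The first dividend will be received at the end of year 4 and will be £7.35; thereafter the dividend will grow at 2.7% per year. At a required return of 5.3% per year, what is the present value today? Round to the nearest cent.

Value at end of year 3: C₁ / (r − g) = £7.35 / (0.053 − 0.027) = £282.6923
Discount to today: PV = £282.6923 / (1 + 0.053)^3 = £282.6923 / 1.167576 = £242.12

£242.12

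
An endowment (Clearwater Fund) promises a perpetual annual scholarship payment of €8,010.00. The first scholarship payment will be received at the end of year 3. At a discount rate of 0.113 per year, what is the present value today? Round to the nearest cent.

€57222.09

Value at end of year 2: C / r = €8,010.00 / 0.113 = €70,884.9558
Discount to today: PV = €70,884.9558 / (1 + 0.113)^2 = €70,884.9558 / 1.238769 = €57,222.09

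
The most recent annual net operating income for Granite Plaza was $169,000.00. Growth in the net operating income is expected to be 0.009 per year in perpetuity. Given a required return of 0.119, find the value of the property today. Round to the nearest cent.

D₁ = D₀ × (1 + g) = $169,000.00 × 1.009 = $170,521.0000
Growing perpetuity: P = D₁ / (r − g) = $170,521.0000 / (0.119 − 0.009) = $1,550,190.91

$1550190.91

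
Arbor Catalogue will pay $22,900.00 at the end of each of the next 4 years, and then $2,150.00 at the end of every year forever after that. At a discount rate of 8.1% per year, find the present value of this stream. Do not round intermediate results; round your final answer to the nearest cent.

PV of 4-year annuity: $22,900.00 × [1 − (1+0.081)^−4] / 0.081 = 75679.18210
Perpetuity value at year 4: $2,150.00 / 0.081 = 26543.20988
PV of perpetuity: 26543.20988 / (1+0.081)^4 = 19437.95916
Total PV = 75679.18210 + 19437.95916 = 95117.14125

$95117.14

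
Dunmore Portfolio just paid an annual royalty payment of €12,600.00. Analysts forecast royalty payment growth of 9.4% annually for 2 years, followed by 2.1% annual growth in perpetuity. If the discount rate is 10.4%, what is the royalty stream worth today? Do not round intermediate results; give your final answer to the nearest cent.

D_1 = 13784.40000
D_2 = 15080.13360
Terminal value at year 2: TV = D_2×(1+g_2)/(r−g_2) = 15396.81641/0.083 = 185503.81212
P_0 = D_1/(1+r)^1 + D_2/(1+r)^2 + TV/(1+r)^2
    = 12485.86957 + 12372.77292 + 152200.01388 = 177058.65636

€177058.66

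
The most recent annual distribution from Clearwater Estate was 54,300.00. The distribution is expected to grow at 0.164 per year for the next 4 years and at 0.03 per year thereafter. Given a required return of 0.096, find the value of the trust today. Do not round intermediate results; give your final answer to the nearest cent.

D_1 = 63205.20000
D_2 = 73570.85280
D_3 = 85636.47266
D_4 = 99680.85418
Terminal value at year 4: TV = D_4×(1+g_2)/(r−g_2) = 102671.27980/0.066 = 1555625.45152
P_0 = D_1/(1+r)^1 + D_2/(1+r)^2 + D_3/(1+r)^3 + D_4/(1+r)^4 + TV/(1+r)^4
    = 57668.97810 + 61246.98039 + 65046.97553 + 69082.73678 + 1078109.37706 = 1331155.04786

1331155.05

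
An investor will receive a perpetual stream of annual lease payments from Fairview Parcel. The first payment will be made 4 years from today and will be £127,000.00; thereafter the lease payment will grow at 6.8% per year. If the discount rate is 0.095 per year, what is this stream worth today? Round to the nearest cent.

Value at end of year 3: C₁ / (r − g) = £127,000.00 / (0.095 − 0.068) = £4,703,703.7037
Discount to today: PV = £4,703,703.7037 / (1 + 0.095)^3 = £4,703,703.7037 / 1.312932 = £3,582,594.04

£3582594.04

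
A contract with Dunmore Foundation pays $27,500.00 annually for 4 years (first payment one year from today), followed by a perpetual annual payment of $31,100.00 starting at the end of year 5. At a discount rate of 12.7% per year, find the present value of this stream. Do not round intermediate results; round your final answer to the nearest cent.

$234106.70

PV of 4-year annuity: $27,500.00 × [1 − (1+0.127)^−4] / 0.127 = 82310.46520
Perpetuity value at year 4: $31,100.00 / 0.127 = 244881.88976
PV of perpetuity: 244881.88976 / (1+0.127)^4 = 151796.23640
Total PV = 82310.46520 + 151796.23640 = 234106.70159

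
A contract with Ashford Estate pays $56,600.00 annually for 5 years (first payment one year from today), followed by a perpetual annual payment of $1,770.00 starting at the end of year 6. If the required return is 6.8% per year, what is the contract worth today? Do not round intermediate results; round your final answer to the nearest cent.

$252052.27

PV of 5-year annuity: $56,600.00 × [1 − (1+0.068)^−5] / 0.068 = 233319.24156
Perpetuity value at year 5: $1,770.00 / 0.068 = 26029.41176
PV of perpetuity: 26029.41176 / (1+0.068)^5 = 18733.03266
Total PV = 233319.24156 + 18733.03266 = 252052.27422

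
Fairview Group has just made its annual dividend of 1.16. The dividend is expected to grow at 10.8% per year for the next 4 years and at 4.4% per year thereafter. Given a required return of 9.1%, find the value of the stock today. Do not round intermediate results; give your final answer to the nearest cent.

32.23

D_1 = 1.28528
D_2 = 1.42409
D_3 = 1.57789
D_4 = 1.74830
Terminal value at year 4: TV = D_4×(1+g_2)/(r−g_2) = 1.82523/0.047 = 38.83467
P_0 = D_1/(1+r)^1 + D_2/(1+r)^2 + D_3/(1+r)^3 + D_4/(1+r)^4 + TV/(1+r)^4
    = 1.17808 + 1.19643 + 1.21507 + 1.23401 + 27.41073 = 32.23432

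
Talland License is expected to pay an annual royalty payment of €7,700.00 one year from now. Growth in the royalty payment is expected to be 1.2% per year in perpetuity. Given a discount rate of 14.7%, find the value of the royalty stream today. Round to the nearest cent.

Growing perpetuity: P = D₁ / (r − g) = €7,700.0000 / (0.147 − 0.012) = €57,037.04

€57037.04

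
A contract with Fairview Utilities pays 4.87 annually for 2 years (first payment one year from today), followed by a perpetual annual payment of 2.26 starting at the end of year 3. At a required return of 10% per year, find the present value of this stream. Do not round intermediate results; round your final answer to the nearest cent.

PV of 2-year annuity: 4.87 × [1 − (1+0.1)^−2] / 0.1 = 8.45207
Perpetuity value at year 2: 2.26 / 0.1 = 22.60000
PV of perpetuity: 22.60000 / (1+0.1)^2 = 18.67769
Total PV = 8.45207 + 18.67769 = 27.12975

27.13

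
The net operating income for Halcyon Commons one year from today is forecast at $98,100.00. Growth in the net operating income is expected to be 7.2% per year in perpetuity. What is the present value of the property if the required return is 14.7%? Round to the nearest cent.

Growing perpetuity: P = D₁ / (r − g) = $98,100.0000 / (0.147 − 0.072) = $1,308,000.00

$1308000.00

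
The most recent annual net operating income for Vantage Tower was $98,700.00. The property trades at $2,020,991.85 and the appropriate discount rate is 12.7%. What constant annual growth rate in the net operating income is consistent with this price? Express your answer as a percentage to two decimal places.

P = D₀(1+g)/(r−g) ⇒ P(r−g) = D₀(1+g) ⇒ g(P+D₀) = P·r − D₀
g = (P·r − D₀)/(P + D₀) = ($2,020,991.85×0.127 − $98,700.00) / ($2,020,991.85 + $98,700.00) = 0.074523

7.45%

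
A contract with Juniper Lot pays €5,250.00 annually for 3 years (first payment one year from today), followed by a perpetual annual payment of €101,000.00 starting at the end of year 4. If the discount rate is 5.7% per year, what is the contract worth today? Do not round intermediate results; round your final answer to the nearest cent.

PV of 3-year annuity: €5,250.00 × [1 − (1+0.057)^−3] / 0.057 = 14111.56995
Perpetuity value at year 3: €101,000.00 / 0.057 = 1771929.82456
PV of perpetuity: 1771929.82456 / (1+0.057)^3 = 1500450.09787
Total PV = 14111.56995 + 1500450.09787 = 1514561.66782

€1514561.67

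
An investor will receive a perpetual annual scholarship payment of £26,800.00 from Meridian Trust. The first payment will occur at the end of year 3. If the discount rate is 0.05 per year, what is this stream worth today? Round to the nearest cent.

Value at end of year 2: C / r = £26,800.00 / 0.05 = £536,000.0000
Discount to today: PV = £536,000.0000 / (1 + 0.05)^2 = £536,000.0000 / 1.102500 = £486,167.80

£486167.80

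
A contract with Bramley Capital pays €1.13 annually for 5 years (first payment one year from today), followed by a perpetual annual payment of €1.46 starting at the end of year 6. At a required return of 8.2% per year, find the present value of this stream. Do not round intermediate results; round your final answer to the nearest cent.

€16.49

PV of 5-year annuity: €1.13 × [1 − (1+0.082)^−5] / 0.082 = 4.48808
Perpetuity value at year 5: €1.46 / 0.082 = 17.80488
PV of perpetuity: 17.80488 / (1+0.082)^5 = 12.00612
Total PV = 4.48808 + 12.00612 = 16.49420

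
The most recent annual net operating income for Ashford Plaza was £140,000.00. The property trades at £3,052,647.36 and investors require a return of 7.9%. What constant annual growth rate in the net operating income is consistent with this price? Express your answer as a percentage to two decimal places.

P = D₀(1+g)/(r−g) ⇒ P(r−g) = D₀(1+g) ⇒ g(P+D₀) = P·r − D₀
g = (P·r − D₀)/(P + D₀) = (£3,052,647.36×0.079 − £140,000.00) / (£3,052,647.36 + £140,000.00) = 0.031685

3.17%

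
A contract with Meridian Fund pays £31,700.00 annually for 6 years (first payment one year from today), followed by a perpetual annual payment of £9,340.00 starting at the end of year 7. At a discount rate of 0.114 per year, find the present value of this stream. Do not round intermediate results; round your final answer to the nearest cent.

£175444.55

PV of 6-year annuity: £31,700.00 × [1 − (1+0.114)^−6] / 0.114 = 132576.78451
Perpetuity value at year 6: £9,340.00 / 0.114 = 81929.82456
PV of perpetuity: 81929.82456 / (1+0.114)^6 = 42867.76881
Total PV = 132576.78451 + 42867.76881 = 175444.55332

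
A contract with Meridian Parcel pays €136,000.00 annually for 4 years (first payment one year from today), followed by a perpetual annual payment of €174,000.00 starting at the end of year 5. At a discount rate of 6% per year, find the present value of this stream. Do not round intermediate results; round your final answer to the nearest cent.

€2768325.99

PV of 4-year annuity: €136,000.00 × [1 − (1+0.06)^−4] / 0.06 = 471254.36333
Perpetuity value at year 4: €174,000.00 / 0.06 = 2900000.00000
PV of perpetuity: 2900000.00000 / (1+0.06)^4 = 2297071.62339
Total PV = 471254.36333 + 2297071.62339 = 2768325.98672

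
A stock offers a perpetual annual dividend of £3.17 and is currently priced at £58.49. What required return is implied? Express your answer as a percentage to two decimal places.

P = C/r ⇒ r = C/P = £3.17/£58.49 = 0.054197

5.42%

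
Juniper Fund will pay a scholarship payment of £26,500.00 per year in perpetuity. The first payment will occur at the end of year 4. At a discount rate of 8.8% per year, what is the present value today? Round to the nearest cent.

£233817.23

Value at end of year 3: C / r = £26,500.00 / 0.088 = £301,136.3636
Discount to today: PV = £301,136.3636 / (1 + 0.088)^3 = £301,136.3636 / 1.287913 = £233,817.23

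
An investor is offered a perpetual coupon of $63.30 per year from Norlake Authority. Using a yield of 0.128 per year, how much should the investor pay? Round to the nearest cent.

$494.53

Level perpetuity: PV = C / r = $63.30 / 0.128 = $494.53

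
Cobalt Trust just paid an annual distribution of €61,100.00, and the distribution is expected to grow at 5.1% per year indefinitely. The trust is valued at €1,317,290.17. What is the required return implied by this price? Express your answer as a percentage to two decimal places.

9.97%

D₁ = €61,100.00 × 1.051 = €64,216.1000
P = D₁/(r − g) ⇒ r = D₁/P + g = €64,216.1000/€1,317,290.17 + 0.051 = 0.048749 + 0.051 = 0.099749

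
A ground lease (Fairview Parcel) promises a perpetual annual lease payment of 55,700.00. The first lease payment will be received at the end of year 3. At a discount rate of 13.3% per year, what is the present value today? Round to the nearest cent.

Value at end of year 2: C / r = 55,700.00 / 0.133 = 418,796.9925
Discount to today: PV = 418,796.9925 / (1 + 0.133)^2 = 418,796.9925 / 1.283689 = 326,244.90

326244.90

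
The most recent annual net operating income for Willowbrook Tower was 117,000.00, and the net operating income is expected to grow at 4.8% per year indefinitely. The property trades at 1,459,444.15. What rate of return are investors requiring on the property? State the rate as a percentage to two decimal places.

D₁ = 117,000.00 × 1.048 = 122,616.0000
P = D₁/(r − g) ⇒ r = D₁/P + g = 122,616.0000/1,459,444.15 + 0.048 = 0.084016 + 0.048 = 0.132016

13.20%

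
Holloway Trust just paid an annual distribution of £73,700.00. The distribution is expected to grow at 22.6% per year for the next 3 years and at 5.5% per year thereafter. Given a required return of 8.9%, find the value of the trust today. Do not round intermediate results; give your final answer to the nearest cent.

D_1 = 90356.20000
D_2 = 110776.70120
D_3 = 135812.23567
Terminal value at year 3: TV = D_3×(1+g_2)/(r−g_2) = 143281.90863/0.034 = 4214173.78333
P_0 = D_1/(1+r)^1 + D_2/(1+r)^2 + D_3/(1+r)^3 + TV/(1+r)^3
    = 82971.71717 + 93409.84872 + 105161.13363 + 3263088.11715 = 3544630.81667

£3544630.82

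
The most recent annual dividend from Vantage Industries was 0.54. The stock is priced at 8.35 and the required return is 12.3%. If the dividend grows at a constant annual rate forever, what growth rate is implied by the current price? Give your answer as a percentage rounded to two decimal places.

5.48%

P = D₀(1+g)/(r−g) ⇒ P(r−g) = D₀(1+g) ⇒ g(P+D₀) = P·r − D₀
g = (P·r − D₀)/(P + D₀) = (8.35×0.123 − 0.54) / (8.35 + 0.54) = 0.054786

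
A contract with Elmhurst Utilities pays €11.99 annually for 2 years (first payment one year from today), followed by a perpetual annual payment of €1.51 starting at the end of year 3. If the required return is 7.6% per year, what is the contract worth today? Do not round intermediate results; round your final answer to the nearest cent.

€38.66

PV of 2-year annuity: €11.99 × [1 − (1+0.076)^−2] / 0.076 = 21.49918
Perpetuity value at year 2: €1.51 / 0.076 = 19.86842
PV of perpetuity: 19.86842 / (1+0.076)^2 = 17.16085
Total PV = 21.49918 + 17.16085 = 38.66004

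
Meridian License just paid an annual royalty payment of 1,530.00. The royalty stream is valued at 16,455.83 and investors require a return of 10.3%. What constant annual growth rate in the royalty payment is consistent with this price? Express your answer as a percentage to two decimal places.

P = D₀(1+g)/(r−g) ⇒ P(r−g) = D₀(1+g) ⇒ g(P+D₀) = P·r − D₀
g = (P·r − D₀)/(P + D₀) = (16,455.83×0.103 − 1,530.00) / (16,455.83 + 1,530.00) = 0.009171

0.92%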